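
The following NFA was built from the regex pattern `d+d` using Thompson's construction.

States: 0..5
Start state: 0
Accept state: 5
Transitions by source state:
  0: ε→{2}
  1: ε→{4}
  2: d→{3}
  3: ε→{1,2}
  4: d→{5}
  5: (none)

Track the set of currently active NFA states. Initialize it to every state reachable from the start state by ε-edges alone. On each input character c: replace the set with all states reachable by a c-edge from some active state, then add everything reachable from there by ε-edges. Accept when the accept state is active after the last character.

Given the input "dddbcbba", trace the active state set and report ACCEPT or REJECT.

initial (ε-close {0}): {0,2}
'd' @ 1: {1,2,3,4}
'd' @ 2: {1,2,3,4,5}  ✓accept
'd' @ 3: {1,2,3,4,5}  ✓accept
'b' @ 4: {}  — state set empty
rest 'cbba' ignored (set empty)
final: {}; accept 5 not in set

Answer: REJECT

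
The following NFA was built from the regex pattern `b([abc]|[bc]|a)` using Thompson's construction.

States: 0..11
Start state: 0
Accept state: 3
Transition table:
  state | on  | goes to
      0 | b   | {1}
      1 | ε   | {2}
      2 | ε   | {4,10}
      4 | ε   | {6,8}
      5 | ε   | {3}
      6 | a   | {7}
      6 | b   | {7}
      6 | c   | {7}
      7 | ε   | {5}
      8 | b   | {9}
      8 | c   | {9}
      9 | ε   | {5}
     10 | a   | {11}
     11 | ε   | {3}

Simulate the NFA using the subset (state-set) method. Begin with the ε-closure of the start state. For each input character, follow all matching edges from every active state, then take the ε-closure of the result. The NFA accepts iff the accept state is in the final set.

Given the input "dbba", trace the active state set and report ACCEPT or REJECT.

Answer: REJECT

Trace:
S₀ = ε-closure({0}) = {0}
'd' @ 1: {}  — dead — no transitions
rest 'bba' ignored (set empty)
end set {} — state 3 not in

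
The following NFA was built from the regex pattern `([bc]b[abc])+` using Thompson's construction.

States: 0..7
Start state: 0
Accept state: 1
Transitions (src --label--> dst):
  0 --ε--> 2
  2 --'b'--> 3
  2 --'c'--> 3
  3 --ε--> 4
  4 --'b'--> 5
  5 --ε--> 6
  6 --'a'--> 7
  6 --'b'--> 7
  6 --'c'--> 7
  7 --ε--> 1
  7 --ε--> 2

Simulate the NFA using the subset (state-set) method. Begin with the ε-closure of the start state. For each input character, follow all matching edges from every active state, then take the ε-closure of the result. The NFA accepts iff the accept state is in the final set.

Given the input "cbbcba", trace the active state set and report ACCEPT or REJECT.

S₀ = ε-closure({0}) = {0,2}
'c' @ 1: {3,4}
'b' @ 2: {5,6}
'b' @ 3: {1,2,7}  ✓accept
'c' @ 4: {3,4}
'b' @ 5: {5,6}
'a' @ 6: {1,2,7}  ✓accept
end set {1,2,7} — state 1 in

Answer: ACCEPT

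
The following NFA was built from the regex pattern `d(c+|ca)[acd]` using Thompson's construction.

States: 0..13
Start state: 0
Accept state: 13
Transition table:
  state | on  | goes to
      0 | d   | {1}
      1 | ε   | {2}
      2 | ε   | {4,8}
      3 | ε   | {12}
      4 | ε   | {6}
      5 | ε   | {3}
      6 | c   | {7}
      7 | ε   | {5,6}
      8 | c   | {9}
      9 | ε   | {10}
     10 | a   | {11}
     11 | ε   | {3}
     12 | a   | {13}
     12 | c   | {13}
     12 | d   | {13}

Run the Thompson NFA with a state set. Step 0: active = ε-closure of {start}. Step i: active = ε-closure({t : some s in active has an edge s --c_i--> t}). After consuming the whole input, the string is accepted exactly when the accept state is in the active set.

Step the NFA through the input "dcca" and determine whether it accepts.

initial (ε-close {0}): {0}
'd' @ 1: {1,2,4,6,8}
'c' @ 2: {3,5,6,7,9,10,12}
'c' @ 3: {3,5,6,7,12,13}  (accept∈set)
'a' @ 4: {13}  (accept∈set)
after full input: {13}  (accept=13 in)

Answer: ACCEPT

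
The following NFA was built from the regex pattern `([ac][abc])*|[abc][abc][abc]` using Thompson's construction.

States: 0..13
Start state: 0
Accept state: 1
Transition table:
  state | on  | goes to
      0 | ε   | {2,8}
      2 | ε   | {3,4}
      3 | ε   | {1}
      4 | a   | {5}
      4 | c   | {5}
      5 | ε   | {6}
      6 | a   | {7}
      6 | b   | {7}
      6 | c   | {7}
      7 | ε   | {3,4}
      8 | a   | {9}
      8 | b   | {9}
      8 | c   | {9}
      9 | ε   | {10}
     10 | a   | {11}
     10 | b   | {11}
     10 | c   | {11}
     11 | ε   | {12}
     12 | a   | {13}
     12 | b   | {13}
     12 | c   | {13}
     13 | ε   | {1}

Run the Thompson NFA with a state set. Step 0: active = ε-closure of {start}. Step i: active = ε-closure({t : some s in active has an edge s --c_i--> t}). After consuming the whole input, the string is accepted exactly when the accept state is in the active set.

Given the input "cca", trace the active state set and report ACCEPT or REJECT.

Answer: ACCEPT

Trace:
initial (ε-close {0}): {0,1,2,3,4,8}
'c' @ 1: {5,6,9,10}
'c' @ 2: {1,3,4,7,11,12}  [accepting]
'a' @ 3: {1,5,6,13}  [accepting]
final: {1,5,6,13}; accept 1 in set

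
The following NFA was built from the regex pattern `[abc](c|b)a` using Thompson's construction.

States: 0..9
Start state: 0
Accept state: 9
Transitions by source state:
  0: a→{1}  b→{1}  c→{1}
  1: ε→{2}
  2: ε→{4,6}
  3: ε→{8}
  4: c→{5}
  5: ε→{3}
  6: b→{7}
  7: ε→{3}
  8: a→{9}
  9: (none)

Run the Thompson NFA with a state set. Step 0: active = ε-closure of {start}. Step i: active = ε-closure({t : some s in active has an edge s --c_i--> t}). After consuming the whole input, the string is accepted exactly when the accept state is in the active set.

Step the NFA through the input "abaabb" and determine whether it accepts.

S₀ = ε-closure({0}) = {0}
'a' @ 1: {1,2,4,6}
'b' @ 2: {3,7,8}
'a' @ 3: {9}  [accepting]
'a' @ 4: {}  — dead — no transitions
rest 'bb' ignored (set empty)
after full input: {}  (accept=9 not in)

Answer: REJECT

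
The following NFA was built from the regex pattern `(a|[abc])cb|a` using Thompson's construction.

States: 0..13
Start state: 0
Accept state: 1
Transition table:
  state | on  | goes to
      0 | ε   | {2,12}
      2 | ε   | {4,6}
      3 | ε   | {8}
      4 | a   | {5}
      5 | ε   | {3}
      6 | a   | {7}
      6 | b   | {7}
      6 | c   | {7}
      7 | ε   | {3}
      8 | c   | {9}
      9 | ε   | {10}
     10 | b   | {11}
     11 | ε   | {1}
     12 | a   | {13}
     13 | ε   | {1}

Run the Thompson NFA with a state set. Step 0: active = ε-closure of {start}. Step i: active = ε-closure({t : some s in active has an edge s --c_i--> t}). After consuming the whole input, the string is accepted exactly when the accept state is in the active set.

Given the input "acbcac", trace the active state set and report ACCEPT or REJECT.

start: ε-closure({0}) = {0,2,4,6,12}
'a' @ 1: {1,3,5,7,8,13}  [accepting]
'c' @ 2: {9,10}
'b' @ 3: {1,11}  [accepting]
'c' @ 4: {}  — no active states
rest 'ac' ignored (set empty)
after full input: {}  (accept=1 not in)

Answer: REJECT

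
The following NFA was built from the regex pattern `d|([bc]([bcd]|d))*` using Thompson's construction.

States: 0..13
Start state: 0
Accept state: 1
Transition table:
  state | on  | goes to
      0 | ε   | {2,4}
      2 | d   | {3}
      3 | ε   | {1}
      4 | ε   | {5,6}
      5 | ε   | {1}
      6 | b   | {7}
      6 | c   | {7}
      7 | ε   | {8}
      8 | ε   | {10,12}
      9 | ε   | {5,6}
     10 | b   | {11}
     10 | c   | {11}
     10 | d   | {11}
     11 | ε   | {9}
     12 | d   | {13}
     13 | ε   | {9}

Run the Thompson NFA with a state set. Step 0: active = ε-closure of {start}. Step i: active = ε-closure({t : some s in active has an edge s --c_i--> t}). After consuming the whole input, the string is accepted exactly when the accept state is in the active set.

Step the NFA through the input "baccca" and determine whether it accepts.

Answer: REJECT

Steps:
initial (ε-close {0}): {0,1,2,4,5,6}
'b' @ 1: {7,8,10,12}
'a' @ 2: {}  — state set empty
rest 'ccca' ignored (set empty)
end set {} — state 1 not in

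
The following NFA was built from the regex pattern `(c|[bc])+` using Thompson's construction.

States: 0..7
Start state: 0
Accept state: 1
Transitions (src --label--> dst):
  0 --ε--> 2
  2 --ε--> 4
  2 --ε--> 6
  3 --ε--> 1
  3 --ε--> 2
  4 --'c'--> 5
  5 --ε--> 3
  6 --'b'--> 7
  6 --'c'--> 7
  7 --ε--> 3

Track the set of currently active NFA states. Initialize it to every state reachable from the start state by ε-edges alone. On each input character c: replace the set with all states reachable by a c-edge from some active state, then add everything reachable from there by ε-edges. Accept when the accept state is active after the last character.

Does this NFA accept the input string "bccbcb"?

start: ε-closure({0}) = {0,2,4,6}
'b' @ 1: {1,2,3,4,6,7}  [accepting]
'c' @ 2: {1,2,3,4,5,6,7}  [accepting]
'c' @ 3: {1,2,3,4,5,6,7}  [accepting]
'b' @ 4: {1,2,3,4,6,7}  [accepting]
'c' @ 5: {1,2,3,4,5,6,7}  [accepting]
'b' @ 6: {1,2,3,4,6,7}  [accepting]
end set {1,2,3,4,6,7} — state 1 in

Answer: ACCEPT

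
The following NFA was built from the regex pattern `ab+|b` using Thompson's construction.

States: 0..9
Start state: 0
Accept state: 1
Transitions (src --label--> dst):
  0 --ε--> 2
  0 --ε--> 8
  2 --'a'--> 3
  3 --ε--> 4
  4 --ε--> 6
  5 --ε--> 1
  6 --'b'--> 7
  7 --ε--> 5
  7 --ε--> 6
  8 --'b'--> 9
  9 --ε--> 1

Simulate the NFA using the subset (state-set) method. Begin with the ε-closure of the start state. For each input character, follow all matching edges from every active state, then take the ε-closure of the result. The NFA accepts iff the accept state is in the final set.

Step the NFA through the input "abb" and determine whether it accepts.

Answer: ACCEPT

Trace:
start: ε-closure({0}) = {0,2,8}
'a' @ 1: {3,4,6}
'b' @ 2: {1,5,6,7}  [accepting]
'b' @ 3: {1,5,6,7}  [accepting]
final: {1,5,6,7}; accept 1 in set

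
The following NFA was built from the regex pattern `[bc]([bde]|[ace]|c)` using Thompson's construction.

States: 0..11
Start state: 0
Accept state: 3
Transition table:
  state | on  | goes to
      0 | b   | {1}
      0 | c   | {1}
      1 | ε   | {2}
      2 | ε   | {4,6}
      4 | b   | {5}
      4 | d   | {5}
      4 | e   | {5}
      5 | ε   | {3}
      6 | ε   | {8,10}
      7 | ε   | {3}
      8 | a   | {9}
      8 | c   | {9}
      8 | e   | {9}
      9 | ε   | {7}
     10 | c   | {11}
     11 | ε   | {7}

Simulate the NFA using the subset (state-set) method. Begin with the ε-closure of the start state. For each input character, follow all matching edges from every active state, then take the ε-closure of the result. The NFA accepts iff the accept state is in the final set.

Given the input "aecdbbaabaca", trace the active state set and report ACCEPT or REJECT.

Answer: REJECT

Steps:
S₀ = ε-closure({0}) = {0}
'a' @ 1: {}  — state set empty
rest 'ecdbbaabaca' ignored (set empty)
end set {} — state 3 not in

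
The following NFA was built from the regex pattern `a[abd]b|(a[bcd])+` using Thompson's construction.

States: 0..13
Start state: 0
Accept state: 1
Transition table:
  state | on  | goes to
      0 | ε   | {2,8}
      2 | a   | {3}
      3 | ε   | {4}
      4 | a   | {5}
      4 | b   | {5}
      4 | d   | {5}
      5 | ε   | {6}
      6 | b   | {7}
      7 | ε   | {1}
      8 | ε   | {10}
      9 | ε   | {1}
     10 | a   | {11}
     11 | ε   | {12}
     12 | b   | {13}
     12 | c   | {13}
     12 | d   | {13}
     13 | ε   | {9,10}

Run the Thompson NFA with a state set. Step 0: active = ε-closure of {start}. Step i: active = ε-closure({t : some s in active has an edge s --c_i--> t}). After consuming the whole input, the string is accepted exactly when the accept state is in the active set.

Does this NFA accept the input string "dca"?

initial (ε-close {0}): {0,2,8,10}
'd' @ 1: {}  — dead — no transitions
rest 'ca' ignored (set empty)
end set {} — state 1 not in

Answer: REJECT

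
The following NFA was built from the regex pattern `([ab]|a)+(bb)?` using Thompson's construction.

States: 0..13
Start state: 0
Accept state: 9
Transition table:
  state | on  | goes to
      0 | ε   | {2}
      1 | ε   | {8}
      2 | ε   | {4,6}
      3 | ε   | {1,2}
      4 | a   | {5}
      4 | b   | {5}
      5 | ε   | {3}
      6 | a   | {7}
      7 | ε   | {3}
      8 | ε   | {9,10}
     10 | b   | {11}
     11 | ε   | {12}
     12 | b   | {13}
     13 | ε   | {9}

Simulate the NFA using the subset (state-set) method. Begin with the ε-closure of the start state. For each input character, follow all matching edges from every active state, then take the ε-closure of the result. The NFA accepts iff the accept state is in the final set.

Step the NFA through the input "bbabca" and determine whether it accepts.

S₀ = ε-closure({0}) = {0,2,4,6}
'b' @ 1: {1,2,3,4,5,6,8,9,10}  (accept∈set)
'b' @ 2: {1,2,3,4,5,6,8,9,10,11,12}  (accept∈set)
'a' @ 3: {1,2,3,4,5,6,7,8,9,10}  (accept∈set)
'b' @ 4: {1,2,3,4,5,6,8,9,10,11,12}  (accept∈set)
'c' @ 5: {}  — no active states
rest 'a' ignored (set empty)
final: {}; accept 9 not in set

Answer: REJECT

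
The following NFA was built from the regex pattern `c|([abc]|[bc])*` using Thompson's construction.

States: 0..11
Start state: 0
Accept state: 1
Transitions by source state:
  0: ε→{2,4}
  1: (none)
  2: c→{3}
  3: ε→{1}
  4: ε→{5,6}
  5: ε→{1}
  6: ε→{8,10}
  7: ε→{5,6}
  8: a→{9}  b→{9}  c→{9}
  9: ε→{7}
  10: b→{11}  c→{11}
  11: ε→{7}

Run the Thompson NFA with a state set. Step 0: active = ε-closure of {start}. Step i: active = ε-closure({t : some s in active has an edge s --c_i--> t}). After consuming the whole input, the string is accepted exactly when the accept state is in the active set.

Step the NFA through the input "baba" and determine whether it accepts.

Answer: ACCEPT

Steps:
start: ε-closure({0}) = {0,1,2,4,5,6,8,10}
'b' @ 1: {1,5,6,7,8,9,10,11}  [accepting]
'a' @ 2: {1,5,6,7,8,9,10}  [accepting]
'b' @ 3: {1,5,6,7,8,9,10,11}  [accepting]
'a' @ 4: {1,5,6,7,8,9,10}  [accepting]
end set {1,5,6,7,8,9,10} — state 1 in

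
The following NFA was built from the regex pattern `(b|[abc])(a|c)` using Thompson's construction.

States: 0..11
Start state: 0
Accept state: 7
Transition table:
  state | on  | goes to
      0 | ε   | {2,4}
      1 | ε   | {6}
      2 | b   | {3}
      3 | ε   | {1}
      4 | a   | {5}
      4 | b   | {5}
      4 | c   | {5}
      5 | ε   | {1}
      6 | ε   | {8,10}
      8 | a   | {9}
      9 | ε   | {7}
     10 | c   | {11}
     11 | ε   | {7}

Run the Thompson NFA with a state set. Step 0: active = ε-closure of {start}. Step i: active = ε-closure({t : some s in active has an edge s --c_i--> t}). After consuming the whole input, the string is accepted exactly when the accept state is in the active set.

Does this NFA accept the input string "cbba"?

Answer: REJECT

Trace:
S₀ = ε-closure({0}) = {0,2,4}
'c' @ 1: {1,5,6,8,10}
'b' @ 2: {}  — no active states
rest 'ba' ignored (set empty)
end set {} — state 7 not in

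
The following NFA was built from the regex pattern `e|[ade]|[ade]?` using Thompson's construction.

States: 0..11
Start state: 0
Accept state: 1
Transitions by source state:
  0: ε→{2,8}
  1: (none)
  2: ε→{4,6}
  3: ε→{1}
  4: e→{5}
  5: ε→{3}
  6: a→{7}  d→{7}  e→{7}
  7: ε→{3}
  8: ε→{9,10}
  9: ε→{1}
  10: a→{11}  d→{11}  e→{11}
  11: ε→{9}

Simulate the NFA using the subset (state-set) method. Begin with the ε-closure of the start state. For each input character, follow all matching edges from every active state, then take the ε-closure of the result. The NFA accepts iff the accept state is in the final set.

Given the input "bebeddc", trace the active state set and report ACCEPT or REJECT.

Answer: REJECT

Trace:
start: ε-closure({0}) = {0,1,2,4,6,8,9,10}
'b' @ 1: {}  — no active states
rest 'ebeddc' ignored (set empty)
after full input: {}  (accept=1 not in)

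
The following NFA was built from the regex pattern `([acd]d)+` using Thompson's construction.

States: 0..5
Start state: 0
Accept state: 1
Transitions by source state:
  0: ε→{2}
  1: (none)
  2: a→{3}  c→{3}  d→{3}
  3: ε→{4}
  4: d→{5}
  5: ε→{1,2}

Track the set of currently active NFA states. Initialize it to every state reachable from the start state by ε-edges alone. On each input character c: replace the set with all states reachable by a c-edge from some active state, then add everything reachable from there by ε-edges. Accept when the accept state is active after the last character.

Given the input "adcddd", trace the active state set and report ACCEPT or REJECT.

Answer: ACCEPT

Trace:
initial (ε-close {0}): {0,2}
'a' @ 1: {3,4}
'd' @ 2: {1,2,5}  (accept∈set)
'c' @ 3: {3,4}
'd' @ 4: {1,2,5}  (accept∈set)
'd' @ 5: {3,4}
'd' @ 6: {1,2,5}  (accept∈set)
after full input: {1,2,5}  (accept=1 in)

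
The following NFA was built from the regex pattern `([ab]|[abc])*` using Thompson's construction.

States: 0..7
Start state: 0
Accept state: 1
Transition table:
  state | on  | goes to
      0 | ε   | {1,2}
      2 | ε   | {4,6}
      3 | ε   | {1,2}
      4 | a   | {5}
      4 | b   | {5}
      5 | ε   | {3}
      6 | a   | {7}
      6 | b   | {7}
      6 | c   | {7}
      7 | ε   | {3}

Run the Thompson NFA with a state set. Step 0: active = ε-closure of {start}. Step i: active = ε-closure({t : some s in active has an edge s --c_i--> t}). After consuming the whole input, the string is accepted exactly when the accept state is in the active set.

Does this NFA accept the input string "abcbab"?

S₀ = ε-closure({0}) = {0,1,2,4,6}
'a' @ 1: {1,2,3,4,5,6,7}  (accept∈set)
'b' @ 2: {1,2,3,4,5,6,7}  (accept∈set)
'c' @ 3: {1,2,3,4,6,7}  (accept∈set)
'b' @ 4: {1,2,3,4,5,6,7}  (accept∈set)
'a' @ 5: {1,2,3,4,5,6,7}  (accept∈set)
'b' @ 6: {1,2,3,4,5,6,7}  (accept∈set)
after full input: {1,2,3,4,5,6,7}  (accept=1 in)

Answer: ACCEPT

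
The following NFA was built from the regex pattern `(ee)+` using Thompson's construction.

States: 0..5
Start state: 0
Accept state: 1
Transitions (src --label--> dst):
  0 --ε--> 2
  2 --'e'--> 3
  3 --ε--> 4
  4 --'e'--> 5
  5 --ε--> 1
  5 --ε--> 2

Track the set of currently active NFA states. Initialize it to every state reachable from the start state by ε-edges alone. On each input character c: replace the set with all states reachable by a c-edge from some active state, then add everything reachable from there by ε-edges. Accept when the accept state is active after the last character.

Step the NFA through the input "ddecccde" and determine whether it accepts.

start: ε-closure({0}) = {0,2}
'd' @ 1: {}  — no active states
rest 'decccde' ignored (set empty)
final: {}; accept 1 not in set

Answer: REJECT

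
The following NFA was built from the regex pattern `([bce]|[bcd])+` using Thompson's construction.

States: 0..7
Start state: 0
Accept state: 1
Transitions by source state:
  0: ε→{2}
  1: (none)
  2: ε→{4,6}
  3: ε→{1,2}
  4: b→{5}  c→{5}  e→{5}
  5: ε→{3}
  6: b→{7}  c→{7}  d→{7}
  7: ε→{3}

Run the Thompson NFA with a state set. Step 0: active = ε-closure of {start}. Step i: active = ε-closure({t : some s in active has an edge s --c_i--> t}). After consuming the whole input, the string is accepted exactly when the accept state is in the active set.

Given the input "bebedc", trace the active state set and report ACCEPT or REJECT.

start: ε-closure({0}) = {0,2,4,6}
'b' @ 1: {1,2,3,4,5,6,7}  [accepting]
'e' @ 2: {1,2,3,4,5,6}  [accepting]
'b' @ 3: {1,2,3,4,5,6,7}  [accepting]
'e' @ 4: {1,2,3,4,5,6}  [accepting]
'd' @ 5: {1,2,3,4,6,7}  [accepting]
'c' @ 6: {1,2,3,4,5,6,7}  [accepting]
after full input: {1,2,3,4,5,6,7}  (accept=1 in)

Answer: ACCEPT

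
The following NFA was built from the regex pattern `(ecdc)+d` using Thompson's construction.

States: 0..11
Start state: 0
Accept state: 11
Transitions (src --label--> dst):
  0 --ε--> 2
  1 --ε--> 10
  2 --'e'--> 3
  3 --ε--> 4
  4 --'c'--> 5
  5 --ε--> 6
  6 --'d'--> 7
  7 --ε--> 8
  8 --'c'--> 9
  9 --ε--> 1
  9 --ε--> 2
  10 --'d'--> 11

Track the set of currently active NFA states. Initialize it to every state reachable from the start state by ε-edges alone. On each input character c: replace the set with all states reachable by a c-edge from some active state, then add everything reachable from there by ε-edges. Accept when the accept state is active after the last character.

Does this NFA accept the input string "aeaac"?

Answer: REJECT

Derivation:
S₀ = ε-closure({0}) = {0,2}
'a' @ 1: {}  — state set empty
rest 'eaac' ignored (set empty)
end set {} — state 11 not in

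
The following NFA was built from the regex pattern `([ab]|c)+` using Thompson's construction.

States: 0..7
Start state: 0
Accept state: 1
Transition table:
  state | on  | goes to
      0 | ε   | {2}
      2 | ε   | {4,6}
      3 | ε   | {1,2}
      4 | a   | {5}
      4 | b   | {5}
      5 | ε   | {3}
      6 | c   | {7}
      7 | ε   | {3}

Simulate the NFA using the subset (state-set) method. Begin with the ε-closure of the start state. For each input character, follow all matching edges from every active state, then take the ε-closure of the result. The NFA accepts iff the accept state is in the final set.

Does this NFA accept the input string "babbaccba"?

Answer: ACCEPT

Steps:
S₀ = ε-closure({0}) = {0,2,4,6}
'b' @ 1: {1,2,3,4,5,6}  [accepting]
'a' @ 2: {1,2,3,4,5,6}  [accepting]
'b' @ 3: {1,2,3,4,5,6}  [accepting]
'b' @ 4: {1,2,3,4,5,6}  [accepting]
'a' @ 5: {1,2,3,4,5,6}  [accepting]
'c' @ 6: {1,2,3,4,6,7}  [accepting]
'c' @ 7: {1,2,3,4,6,7}  [accepting]
'b' @ 8: {1,2,3,4,5,6}  [accepting]
'a' @ 9: {1,2,3,4,5,6}  [accepting]
final: {1,2,3,4,5,6}; accept 1 in set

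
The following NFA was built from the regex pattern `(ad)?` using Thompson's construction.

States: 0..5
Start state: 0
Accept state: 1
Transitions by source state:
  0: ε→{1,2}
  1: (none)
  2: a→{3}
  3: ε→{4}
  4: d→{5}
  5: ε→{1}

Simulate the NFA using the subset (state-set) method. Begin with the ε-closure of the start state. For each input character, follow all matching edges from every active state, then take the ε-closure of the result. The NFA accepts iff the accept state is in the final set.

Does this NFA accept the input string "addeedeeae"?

Answer: REJECT

Trace:
S₀ = ε-closure({0}) = {0,1,2}
'a' @ 1: {3,4}
'd' @ 2: {1,5}  ✓accept
'd' @ 3: {}  — dead — no transitions
rest 'eedeeae' ignored (set empty)
end set {} — state 1 not in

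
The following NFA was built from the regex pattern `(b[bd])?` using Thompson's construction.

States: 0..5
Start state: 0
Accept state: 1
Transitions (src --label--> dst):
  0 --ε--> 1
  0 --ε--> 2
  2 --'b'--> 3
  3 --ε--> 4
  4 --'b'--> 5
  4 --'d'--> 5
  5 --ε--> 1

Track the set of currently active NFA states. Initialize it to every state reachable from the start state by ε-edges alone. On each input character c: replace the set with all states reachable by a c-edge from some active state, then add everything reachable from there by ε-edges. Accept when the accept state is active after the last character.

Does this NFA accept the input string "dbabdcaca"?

Answer: REJECT

Steps:
start: ε-closure({0}) = {0,1,2}
'd' @ 1: {}  — dead — no transitions
rest 'babdcaca' ignored (set empty)
after full input: {}  (accept=1 not in)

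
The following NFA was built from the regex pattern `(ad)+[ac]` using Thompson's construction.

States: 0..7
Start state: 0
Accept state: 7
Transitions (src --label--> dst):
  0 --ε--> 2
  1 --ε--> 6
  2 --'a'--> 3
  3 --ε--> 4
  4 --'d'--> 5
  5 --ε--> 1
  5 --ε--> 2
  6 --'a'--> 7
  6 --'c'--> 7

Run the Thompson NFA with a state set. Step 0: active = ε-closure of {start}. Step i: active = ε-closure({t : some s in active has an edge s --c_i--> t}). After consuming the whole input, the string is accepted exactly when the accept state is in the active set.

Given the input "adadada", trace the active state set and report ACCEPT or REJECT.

start: ε-closure({0}) = {0,2}
'a' @ 1: {3,4}
'd' @ 2: {1,2,5,6}
'a' @ 3: {3,4,7}  ✓accept
'd' @ 4: {1,2,5,6}
'a' @ 5: {3,4,7}  ✓accept
'd' @ 6: {1,2,5,6}
'a' @ 7: {3,4,7}  ✓accept
after full input: {3,4,7}  (accept=7 in)

Answer: ACCEPT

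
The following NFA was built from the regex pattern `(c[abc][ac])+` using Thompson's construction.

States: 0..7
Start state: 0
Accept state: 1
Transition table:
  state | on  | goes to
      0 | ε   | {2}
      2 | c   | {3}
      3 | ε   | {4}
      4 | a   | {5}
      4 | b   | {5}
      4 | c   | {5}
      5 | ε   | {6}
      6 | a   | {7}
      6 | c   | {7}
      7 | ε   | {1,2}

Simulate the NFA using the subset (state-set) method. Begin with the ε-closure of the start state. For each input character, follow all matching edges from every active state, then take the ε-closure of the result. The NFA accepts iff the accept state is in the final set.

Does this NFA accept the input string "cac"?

S₀ = ε-closure({0}) = {0,2}
'c' @ 1: {3,4}
'a' @ 2: {5,6}
'c' @ 3: {1,2,7}  (accept∈set)
after full input: {1,2,7}  (accept=1 in)

Answer: ACCEPT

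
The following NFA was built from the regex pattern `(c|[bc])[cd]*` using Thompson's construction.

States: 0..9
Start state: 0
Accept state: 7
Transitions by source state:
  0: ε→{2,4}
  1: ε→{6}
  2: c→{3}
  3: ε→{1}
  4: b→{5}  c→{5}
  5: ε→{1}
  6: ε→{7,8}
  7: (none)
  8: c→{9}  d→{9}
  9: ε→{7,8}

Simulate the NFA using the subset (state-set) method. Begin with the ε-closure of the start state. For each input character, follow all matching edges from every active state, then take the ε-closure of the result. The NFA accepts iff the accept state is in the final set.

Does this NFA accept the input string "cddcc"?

start: ε-closure({0}) = {0,2,4}
'c' @ 1: {1,3,5,6,7,8}  (accept∈set)
'd' @ 2: {7,8,9}  (accept∈set)
'd' @ 3: {7,8,9}  (accept∈set)
'c' @ 4: {7,8,9}  (accept∈set)
'c' @ 5: {7,8,9}  (accept∈set)
end set {7,8,9} — state 7 in

Answer: ACCEPT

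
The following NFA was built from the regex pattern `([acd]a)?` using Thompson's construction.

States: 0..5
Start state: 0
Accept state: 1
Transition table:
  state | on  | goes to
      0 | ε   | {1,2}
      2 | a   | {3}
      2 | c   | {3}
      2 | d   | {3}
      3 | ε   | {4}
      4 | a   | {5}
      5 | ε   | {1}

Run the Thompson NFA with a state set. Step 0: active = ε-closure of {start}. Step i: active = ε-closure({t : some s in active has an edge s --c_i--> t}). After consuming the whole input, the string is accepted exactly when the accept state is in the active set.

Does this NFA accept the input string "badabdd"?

Answer: REJECT

Trace:
S₀ = ε-closure({0}) = {0,1,2}
'b' @ 1: {}  — dead — no transitions
rest 'adabdd' ignored (set empty)
after full input: {}  (accept=1 not in)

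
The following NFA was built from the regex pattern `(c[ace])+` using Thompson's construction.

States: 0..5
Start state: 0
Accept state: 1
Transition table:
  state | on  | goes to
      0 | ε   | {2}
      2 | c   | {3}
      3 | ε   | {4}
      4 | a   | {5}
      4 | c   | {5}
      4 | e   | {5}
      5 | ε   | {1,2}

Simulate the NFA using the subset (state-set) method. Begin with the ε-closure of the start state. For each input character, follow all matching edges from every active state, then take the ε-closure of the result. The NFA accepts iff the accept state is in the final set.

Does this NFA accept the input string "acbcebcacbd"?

S₀ = ε-closure({0}) = {0,2}
'a' @ 1: {}  — dead — no transitions
rest 'cbcebcacbd' ignored (set empty)
after full input: {}  (accept=1 not in)

Answer: REJECT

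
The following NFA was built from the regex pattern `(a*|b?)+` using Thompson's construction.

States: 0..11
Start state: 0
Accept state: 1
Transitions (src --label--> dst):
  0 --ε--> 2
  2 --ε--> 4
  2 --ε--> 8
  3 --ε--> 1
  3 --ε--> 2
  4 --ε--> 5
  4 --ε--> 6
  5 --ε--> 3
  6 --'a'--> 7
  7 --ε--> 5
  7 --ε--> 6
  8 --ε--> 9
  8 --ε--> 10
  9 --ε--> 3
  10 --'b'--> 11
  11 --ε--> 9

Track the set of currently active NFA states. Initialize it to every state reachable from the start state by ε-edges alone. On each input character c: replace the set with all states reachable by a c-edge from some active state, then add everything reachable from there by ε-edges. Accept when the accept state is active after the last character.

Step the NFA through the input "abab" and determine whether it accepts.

start: ε-closure({0}) = {0,1,2,3,4,5,6,8,9,10}
'a' @ 1: {1,2,3,4,5,6,7,8,9,10}  ✓accept
'b' @ 2: {1,2,3,4,5,6,8,9,10,11}  ✓accept
'a' @ 3: {1,2,3,4,5,6,7,8,9,10}  ✓accept
'b' @ 4: {1,2,3,4,5,6,8,9,10,11}  ✓accept
end set {1,2,3,4,5,6,8,9,10,11} — state 1 in

Answer: ACCEPT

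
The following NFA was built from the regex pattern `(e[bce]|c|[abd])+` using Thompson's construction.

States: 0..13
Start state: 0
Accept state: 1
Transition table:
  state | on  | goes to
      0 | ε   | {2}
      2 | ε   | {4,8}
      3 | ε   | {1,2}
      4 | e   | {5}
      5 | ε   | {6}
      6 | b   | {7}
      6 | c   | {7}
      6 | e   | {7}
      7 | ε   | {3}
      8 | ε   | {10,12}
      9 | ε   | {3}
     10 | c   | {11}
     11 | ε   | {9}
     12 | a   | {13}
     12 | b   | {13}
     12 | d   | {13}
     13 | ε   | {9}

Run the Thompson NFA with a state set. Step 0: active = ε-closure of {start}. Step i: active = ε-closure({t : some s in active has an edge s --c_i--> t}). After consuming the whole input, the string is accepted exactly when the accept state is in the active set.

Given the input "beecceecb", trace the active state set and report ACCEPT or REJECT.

Answer: ACCEPT

Trace:
initial (ε-close {0}): {0,2,4,8,10,12}
'b' @ 1: {1,2,3,4,8,9,10,12,13}  [accepting]
'e' @ 2: {5,6}
'e' @ 3: {1,2,3,4,7,8,10,12}  [accepting]
'c' @ 4: {1,2,3,4,8,9,10,11,12}  [accepting]
'c' @ 5: {1,2,3,4,8,9,10,11,12}  [accepting]
'e' @ 6: {5,6}
'e' @ 7: {1,2,3,4,7,8,10,12}  [accepting]
'c' @ 8: {1,2,3,4,8,9,10,11,12}  [accepting]
'b' @ 9: {1,2,3,4,8,9,10,12,13}  [accepting]
after full input: {1,2,3,4,8,9,10,12,13}  (accept=1 in)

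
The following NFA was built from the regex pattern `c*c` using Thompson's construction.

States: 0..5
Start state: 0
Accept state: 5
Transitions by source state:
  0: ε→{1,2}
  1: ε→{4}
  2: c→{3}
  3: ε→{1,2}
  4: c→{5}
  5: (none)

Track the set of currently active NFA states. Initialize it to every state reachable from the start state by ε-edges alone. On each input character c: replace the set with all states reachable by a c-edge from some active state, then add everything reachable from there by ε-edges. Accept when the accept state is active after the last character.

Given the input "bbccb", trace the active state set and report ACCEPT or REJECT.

Answer: REJECT

Trace:
S₀ = ε-closure({0}) = {0,1,2,4}
'b' @ 1: {}  — dead — no transitions
rest 'bccb' ignored (set empty)
end set {} — state 5 not in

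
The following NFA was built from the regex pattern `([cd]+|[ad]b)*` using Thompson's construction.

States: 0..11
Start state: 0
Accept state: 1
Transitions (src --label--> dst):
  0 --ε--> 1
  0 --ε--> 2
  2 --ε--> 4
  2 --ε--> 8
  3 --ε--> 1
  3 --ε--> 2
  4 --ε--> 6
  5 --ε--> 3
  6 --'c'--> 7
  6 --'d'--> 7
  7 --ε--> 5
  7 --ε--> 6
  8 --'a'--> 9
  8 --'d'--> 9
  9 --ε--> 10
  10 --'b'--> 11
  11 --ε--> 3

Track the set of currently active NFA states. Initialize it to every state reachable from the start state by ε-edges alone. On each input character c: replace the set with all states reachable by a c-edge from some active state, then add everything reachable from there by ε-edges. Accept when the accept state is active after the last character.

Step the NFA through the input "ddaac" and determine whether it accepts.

S₀ = ε-closure({0}) = {0,1,2,4,6,8}
'd' @ 1: {1,2,3,4,5,6,7,8,9,10}  ✓accept
'd' @ 2: {1,2,3,4,5,6,7,8,9,10}  ✓accept
'a' @ 3: {9,10}
'a' @ 4: {}  — state set empty
rest 'c' ignored (set empty)
final: {}; accept 1 not in set

Answer: REJECT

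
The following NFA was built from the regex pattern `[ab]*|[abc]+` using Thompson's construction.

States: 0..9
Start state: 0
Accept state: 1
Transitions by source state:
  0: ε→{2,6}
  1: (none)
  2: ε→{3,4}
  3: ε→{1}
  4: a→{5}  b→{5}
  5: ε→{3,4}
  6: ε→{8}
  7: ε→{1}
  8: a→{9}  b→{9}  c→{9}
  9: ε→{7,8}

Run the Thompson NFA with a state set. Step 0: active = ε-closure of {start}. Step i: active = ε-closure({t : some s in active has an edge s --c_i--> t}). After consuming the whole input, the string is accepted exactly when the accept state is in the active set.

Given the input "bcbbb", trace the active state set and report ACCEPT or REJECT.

Answer: ACCEPT

Steps:
initial (ε-close {0}): {0,1,2,3,4,6,8}
'b' @ 1: {1,3,4,5,7,8,9}  (accept∈set)
'c' @ 2: {1,7,8,9}  (accept∈set)
'b' @ 3: {1,7,8,9}  (accept∈set)
'b' @ 4: {1,7,8,9}  (accept∈set)
'b' @ 5: {1,7,8,9}  (accept∈set)
end set {1,7,8,9} — state 1 in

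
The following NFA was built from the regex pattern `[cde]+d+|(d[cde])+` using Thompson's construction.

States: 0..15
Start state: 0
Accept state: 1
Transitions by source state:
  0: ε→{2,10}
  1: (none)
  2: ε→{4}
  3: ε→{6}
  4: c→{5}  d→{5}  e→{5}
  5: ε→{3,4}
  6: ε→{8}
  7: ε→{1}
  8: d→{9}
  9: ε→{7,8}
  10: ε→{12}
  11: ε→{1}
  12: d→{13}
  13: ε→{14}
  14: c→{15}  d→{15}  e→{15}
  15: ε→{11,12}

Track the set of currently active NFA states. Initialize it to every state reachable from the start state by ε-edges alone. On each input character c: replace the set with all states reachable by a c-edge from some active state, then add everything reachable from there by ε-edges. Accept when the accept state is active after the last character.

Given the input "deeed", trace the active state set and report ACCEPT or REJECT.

S₀ = ε-closure({0}) = {0,2,4,10,12}
'd' @ 1: {3,4,5,6,8,13,14}
'e' @ 2: {1,3,4,5,6,8,11,12,15}  [accepting]
'e' @ 3: {3,4,5,6,8}
'e' @ 4: {3,4,5,6,8}
'd' @ 5: {1,3,4,5,6,7,8,9}  [accepting]
after full input: {1,3,4,5,6,7,8,9}  (accept=1 in)

Answer: ACCEPT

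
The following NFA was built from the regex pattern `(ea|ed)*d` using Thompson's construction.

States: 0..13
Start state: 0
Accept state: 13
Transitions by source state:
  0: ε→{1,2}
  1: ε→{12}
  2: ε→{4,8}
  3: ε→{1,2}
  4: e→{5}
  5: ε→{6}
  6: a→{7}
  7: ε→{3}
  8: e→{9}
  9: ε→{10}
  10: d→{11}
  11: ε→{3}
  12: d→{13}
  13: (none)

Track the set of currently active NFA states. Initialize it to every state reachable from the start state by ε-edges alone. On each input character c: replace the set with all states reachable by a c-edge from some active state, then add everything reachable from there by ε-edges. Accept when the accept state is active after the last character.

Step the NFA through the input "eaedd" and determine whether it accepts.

Answer: ACCEPT

Trace:
start: ε-closure({0}) = {0,1,2,4,8,12}
'e' @ 1: {5,6,9,10}
'a' @ 2: {1,2,3,4,7,8,12}
'e' @ 3: {5,6,9,10}
'd' @ 4: {1,2,3,4,8,11,12}
'd' @ 5: {13}  (accept∈set)
after full input: {13}  (accept=13 in)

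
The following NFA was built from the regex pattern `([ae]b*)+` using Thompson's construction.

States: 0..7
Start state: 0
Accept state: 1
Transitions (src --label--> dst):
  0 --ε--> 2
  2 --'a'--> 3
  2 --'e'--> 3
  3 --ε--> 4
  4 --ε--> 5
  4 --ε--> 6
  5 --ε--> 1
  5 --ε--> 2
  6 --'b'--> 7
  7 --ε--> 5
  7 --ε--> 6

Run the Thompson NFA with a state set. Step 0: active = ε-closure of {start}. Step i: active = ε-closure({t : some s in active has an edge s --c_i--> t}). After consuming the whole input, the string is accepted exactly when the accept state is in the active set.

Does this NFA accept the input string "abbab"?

initial (ε-close {0}): {0,2}
'a' @ 1: {1,2,3,4,5,6}  (accept∈set)
'b' @ 2: {1,2,5,6,7}  (accept∈set)
'b' @ 3: {1,2,5,6,7}  (accept∈set)
'a' @ 4: {1,2,3,4,5,6}  (accept∈set)
'b' @ 5: {1,2,5,6,7}  (accept∈set)
final: {1,2,5,6,7}; accept 1 in set

Answer: ACCEPT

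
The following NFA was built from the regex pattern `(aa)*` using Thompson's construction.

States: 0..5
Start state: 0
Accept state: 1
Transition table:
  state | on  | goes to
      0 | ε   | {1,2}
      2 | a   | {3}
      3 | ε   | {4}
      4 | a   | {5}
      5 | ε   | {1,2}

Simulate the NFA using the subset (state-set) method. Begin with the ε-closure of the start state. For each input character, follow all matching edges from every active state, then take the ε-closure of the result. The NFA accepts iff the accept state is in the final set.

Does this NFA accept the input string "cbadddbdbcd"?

initial (ε-close {0}): {0,1,2}
'c' @ 1: {}  — state set empty
rest 'badddbdbcd' ignored (set empty)
end set {} — state 1 not in

Answer: REJECT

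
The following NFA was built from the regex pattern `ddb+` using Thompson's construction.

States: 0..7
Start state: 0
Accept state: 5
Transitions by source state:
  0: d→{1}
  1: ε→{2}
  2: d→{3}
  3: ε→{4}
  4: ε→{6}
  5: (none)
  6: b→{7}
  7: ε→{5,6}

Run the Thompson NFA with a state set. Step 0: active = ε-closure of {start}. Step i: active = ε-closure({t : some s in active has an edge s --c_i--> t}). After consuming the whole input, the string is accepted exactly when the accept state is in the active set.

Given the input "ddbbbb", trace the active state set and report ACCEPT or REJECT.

S₀ = ε-closure({0}) = {0}
'd' @ 1: {1,2}
'd' @ 2: {3,4,6}
'b' @ 3: {5,6,7}  (accept∈set)
'b' @ 4: {5,6,7}  (accept∈set)
'b' @ 5: {5,6,7}  (accept∈set)
'b' @ 6: {5,6,7}  (accept∈set)
after full input: {5,6,7}  (accept=5 in)

Answer: ACCEPT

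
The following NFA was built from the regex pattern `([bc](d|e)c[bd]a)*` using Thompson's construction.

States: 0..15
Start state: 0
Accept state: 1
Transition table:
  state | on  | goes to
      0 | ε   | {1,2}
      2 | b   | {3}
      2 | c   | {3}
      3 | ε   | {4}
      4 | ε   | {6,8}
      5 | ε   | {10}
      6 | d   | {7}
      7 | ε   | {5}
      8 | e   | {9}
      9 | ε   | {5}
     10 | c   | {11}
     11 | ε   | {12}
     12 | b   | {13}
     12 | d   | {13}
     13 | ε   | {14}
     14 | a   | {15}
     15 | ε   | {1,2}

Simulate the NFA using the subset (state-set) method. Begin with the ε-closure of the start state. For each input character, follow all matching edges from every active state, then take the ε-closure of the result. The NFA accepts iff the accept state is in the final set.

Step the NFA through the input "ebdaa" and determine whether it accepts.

Answer: REJECT

Steps:
initial (ε-close {0}): {0,1,2}
'e' @ 1: {}  — no active states
rest 'bdaa' ignored (set empty)
final: {}; accept 1 not in set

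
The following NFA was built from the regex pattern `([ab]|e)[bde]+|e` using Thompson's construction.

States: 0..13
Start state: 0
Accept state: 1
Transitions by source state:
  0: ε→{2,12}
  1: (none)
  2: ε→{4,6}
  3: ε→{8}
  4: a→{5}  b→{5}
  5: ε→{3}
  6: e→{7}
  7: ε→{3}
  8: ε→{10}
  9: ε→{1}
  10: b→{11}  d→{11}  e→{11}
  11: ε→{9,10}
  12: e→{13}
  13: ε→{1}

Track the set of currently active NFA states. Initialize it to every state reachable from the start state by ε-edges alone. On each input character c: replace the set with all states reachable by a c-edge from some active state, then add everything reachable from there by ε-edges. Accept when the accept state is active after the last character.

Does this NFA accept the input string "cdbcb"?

initial (ε-close {0}): {0,2,4,6,12}
'c' @ 1: {}  — state set empty
rest 'dbcb' ignored (set empty)
after full input: {}  (accept=1 not in)

Answer: REJECT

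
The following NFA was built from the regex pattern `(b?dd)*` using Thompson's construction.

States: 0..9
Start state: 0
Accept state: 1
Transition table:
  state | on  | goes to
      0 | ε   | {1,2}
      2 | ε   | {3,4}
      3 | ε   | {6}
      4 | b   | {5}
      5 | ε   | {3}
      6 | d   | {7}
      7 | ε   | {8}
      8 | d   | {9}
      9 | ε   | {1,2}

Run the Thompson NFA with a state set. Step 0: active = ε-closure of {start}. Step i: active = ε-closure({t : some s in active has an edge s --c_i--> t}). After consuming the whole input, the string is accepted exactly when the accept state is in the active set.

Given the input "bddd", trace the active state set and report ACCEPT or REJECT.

initial (ε-close {0}): {0,1,2,3,4,6}
'b' @ 1: {3,5,6}
'd' @ 2: {7,8}
'd' @ 3: {1,2,3,4,6,9}  (accept∈set)
'd' @ 4: {7,8}
final: {7,8}; accept 1 not in set

Answer: REJECT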